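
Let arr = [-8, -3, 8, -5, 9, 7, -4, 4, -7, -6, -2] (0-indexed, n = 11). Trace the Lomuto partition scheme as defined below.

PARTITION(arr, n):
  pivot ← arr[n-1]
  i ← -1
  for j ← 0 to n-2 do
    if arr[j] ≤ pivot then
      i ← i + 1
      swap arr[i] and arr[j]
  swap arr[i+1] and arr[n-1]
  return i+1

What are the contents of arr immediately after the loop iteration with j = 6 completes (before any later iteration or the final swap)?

pivot=-2, i=-1
j=0: -8≤-2, i=0, swap(0,0) ⇒ [-8, -3, 8, -5, 9, 7, -4, 4, -7, -6, -2]
j=1: -3≤-2, i=1, swap(1,1) ⇒ [-8, -3, 8, -5, 9, 7, -4, 4, -7, -6, -2]
j=2: 8>-2, skip
j=3: -5≤-2, i=2, swap(2,3) ⇒ [-8, -3, -5, 8, 9, 7, -4, 4, -7, -6, -2]
j=4: 9>-2, skip
j=5: 7>-2, skip
j=6: -4≤-2, i=3, swap(3,6) ⇒ [-8, -3, -5, -4, 9, 7, 8, 4, -7, -6, -2]
(after j=6) arr = [-8, -3, -5, -4, 9, 7, 8, 4, -7, -6, -2]

[-8, -3, -5, -4, 9, 7, 8, 4, -7, -6, -2]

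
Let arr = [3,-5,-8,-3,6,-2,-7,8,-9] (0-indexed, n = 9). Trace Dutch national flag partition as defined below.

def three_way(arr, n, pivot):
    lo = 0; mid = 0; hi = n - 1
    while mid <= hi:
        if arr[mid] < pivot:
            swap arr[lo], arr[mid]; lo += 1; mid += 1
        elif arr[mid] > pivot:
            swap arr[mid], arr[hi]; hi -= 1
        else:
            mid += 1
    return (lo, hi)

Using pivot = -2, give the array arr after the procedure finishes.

pivot = -2; lo=0, mid=0, hi=8
arr[mid]=3>-2: swap arr[0],arr[8]; hi=7 → [-9,-5,-8,-3,6,-2,-7,8,3]
arr[mid]=-9<-2: swap arr[0],arr[0]; lo=1,mid=1 → [-9,-5,-8,-3,6,-2,-7,8,3]
arr[mid]=-5<-2: swap arr[1],arr[1]; lo=2,mid=2 → [-9,-5,-8,-3,6,-2,-7,8,3]
arr[mid]=-8<-2: swap arr[2],arr[2]; lo=3,mid=3 → [-9,-5,-8,-3,6,-2,-7,8,3]
arr[mid]=-3<-2: swap arr[3],arr[3]; lo=4,mid=4 → [-9,-5,-8,-3,6,-2,-7,8,3]
arr[mid]=6>-2: swap arr[4],arr[7]; hi=6 → [-9,-5,-8,-3,8,-2,-7,6,3]
arr[mid]=8>-2: swap arr[4],arr[6]; hi=5 → [-9,-5,-8,-3,-7,-2,8,6,3]
arr[mid]=-7<-2: swap arr[4],arr[4]; lo=5,mid=5 → [-9,-5,-8,-3,-7,-2,8,6,3]
arr[mid]=-2=-2: mid=6
end: lo=5, hi=5; arr = [-9,-5,-8,-3,-7,-2,8,6,3]

[-9,-5,-8,-3,-7,-2,8,6,3]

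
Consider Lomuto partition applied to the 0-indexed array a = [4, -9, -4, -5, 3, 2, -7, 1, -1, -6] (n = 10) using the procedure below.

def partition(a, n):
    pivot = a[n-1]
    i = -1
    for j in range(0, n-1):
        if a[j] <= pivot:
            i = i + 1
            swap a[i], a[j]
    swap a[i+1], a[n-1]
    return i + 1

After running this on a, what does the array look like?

[-9, -7, -6, -5, 3, 2, 4, 1, -1, -4]

pivot = a[9] = -6; i = -1
j=0: a[0]=4 > -6 → no swap
j=1: a[1]=-9 ≤ -6 → i=0, swap a[0],a[1] → [-9, 4, -4, -5, 3, 2, -7, 1, -1, -6]
j=2: a[2]=-4 > -6 → no swap
j=3: a[3]=-5 > -6 → no swap
j=4: a[4]=3 > -6 → no swap
j=5: a[5]=2 > -6 → no swap
j=6: a[6]=-7 ≤ -6 → i=1, swap a[1],a[6] → [-9, -7, -4, -5, 3, 2, 4, 1, -1, -6]
j=7: a[7]=1 > -6 → no swap
j=8: a[8]=-1 > -6 → no swap
final swap a[2],a[9] → [-9, -7, -6, -5, 3, 2, 4, 1, -1, -4]; return 2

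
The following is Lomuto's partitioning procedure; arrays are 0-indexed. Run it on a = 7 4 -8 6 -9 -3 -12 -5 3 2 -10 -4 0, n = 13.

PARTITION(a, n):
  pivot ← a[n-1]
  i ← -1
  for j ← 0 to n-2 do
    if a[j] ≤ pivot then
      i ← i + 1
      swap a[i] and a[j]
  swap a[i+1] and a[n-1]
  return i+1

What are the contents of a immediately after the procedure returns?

-8 -9 -3 -12 -5 -10 -4 0 3 2 7 6 4

pivot=0, i=-1
j=0: 7>0, skip
j=1: 4>0, skip
j=2: -8≤0, i=0, swap(0,2) ⇒ -8 4 7 6 -9 -3 -12 -5 3 2 -10 -4 0
j=3: 6>0, skip
j=4: -9≤0, i=1, swap(1,4) ⇒ -8 -9 7 6 4 -3 -12 -5 3 2 -10 -4 0
j=5: -3≤0, i=2, swap(2,5) ⇒ -8 -9 -3 6 4 7 -12 -5 3 2 -10 -4 0
j=6: -12≤0, i=3, swap(3,6) ⇒ -8 -9 -3 -12 4 7 6 -5 3 2 -10 -4 0
j=7: -5≤0, i=4, swap(4,7) ⇒ -8 -9 -3 -12 -5 7 6 4 3 2 -10 -4 0
j=8: 3>0, skip
j=9: 2>0, skip
j=10: -10≤0, i=5, swap(5,10) ⇒ -8 -9 -3 -12 -5 -10 6 4 3 2 7 -4 0
j=11: -4≤0, i=6, swap(6,11) ⇒ -8 -9 -3 -12 -5 -10 -4 4 3 2 7 6 0
swap(7,12) ⇒ -8 -9 -3 -12 -5 -10 -4 0 3 2 7 6 4; return 7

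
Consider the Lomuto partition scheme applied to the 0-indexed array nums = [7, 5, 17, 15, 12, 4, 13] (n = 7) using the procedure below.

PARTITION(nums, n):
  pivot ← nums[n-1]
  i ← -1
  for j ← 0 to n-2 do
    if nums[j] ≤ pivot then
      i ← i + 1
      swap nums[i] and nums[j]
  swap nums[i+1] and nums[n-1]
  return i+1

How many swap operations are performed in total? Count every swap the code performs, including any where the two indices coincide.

5

pivot = nums[6] = 13; i = -1
j=0: nums[0]=7 ≤ 13 → i=0, swap nums[0],nums[0] (no change) → [7, 5, 17, 15, 12, 4, 13]
j=1: nums[1]=5 ≤ 13 → i=1, swap nums[1],nums[1] (no change) → [7, 5, 17, 15, 12, 4, 13]
j=2: nums[2]=17 > 13 → no swap
j=3: nums[3]=15 > 13 → no swap
j=4: nums[4]=12 ≤ 13 → i=2, swap nums[2],nums[4] → [7, 5, 12, 15, 17, 4, 13]
j=5: nums[5]=4 ≤ 13 → i=3, swap nums[3],nums[5] → [7, 5, 12, 4, 17, 15, 13]
final swap nums[4],nums[6] → [7, 5, 12, 4, 13, 15, 17]; return 4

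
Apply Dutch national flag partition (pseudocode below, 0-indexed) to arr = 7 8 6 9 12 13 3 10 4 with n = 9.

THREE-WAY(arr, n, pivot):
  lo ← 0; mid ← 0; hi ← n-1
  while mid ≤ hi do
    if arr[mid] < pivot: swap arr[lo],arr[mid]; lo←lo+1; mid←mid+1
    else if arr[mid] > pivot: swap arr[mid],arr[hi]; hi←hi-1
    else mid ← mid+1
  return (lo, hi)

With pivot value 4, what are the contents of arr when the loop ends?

3 4 9 12 13 6 10 8 7

lo=0 mid=0 hi=8
7>4: swap(0,8), hi=7 ⇒ 4 8 6 9 12 13 3 10 7
4=4: mid=1
8>4: swap(1,7), hi=6 ⇒ 4 10 6 9 12 13 3 8 7
10>4: swap(1,6), hi=5 ⇒ 4 3 6 9 12 13 10 8 7
3<4: swap(0,1), lo=1 mid=2 ⇒ 3 4 6 9 12 13 10 8 7
6>4: swap(2,5), hi=4 ⇒ 3 4 13 9 12 6 10 8 7
13>4: swap(2,4), hi=3 ⇒ 3 4 12 9 13 6 10 8 7
12>4: swap(2,3), hi=2 ⇒ 3 4 9 12 13 6 10 8 7
9>4: swap(2,2), hi=1 ⇒ 3 4 9 12 13 6 10 8 7
done. lo=1 hi=1; arr=3 4 9 12 13 6 10 8 7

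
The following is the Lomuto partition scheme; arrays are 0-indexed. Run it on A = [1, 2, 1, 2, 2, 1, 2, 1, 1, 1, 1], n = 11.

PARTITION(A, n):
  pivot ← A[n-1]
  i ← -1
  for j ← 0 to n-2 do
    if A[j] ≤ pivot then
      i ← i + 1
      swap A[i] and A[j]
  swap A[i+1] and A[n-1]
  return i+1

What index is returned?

pivot=1, i=-1
j=0: 1≤1, i=0, swap(0,0) ⇒ [1, 2, 1, 2, 2, 1, 2, 1, 1, 1, 1]
j=1: 2>1, skip
j=2: 1≤1, i=1, swap(1,2) ⇒ [1, 1, 2, 2, 2, 1, 2, 1, 1, 1, 1]
j=3: 2>1, skip
j=4: 2>1, skip
j=5: 1≤1, i=2, swap(2,5) ⇒ [1, 1, 1, 2, 2, 2, 2, 1, 1, 1, 1]
j=6: 2>1, skip
j=7: 1≤1, i=3, swap(3,7) ⇒ [1, 1, 1, 1, 2, 2, 2, 2, 1, 1, 1]
j=8: 1≤1, i=4, swap(4,8) ⇒ [1, 1, 1, 1, 1, 2, 2, 2, 2, 1, 1]
j=9: 1≤1, i=5, swap(5,9) ⇒ [1, 1, 1, 1, 1, 1, 2, 2, 2, 2, 1]
swap(6,10) ⇒ [1, 1, 1, 1, 1, 1, 1, 2, 2, 2, 2]; return 6

6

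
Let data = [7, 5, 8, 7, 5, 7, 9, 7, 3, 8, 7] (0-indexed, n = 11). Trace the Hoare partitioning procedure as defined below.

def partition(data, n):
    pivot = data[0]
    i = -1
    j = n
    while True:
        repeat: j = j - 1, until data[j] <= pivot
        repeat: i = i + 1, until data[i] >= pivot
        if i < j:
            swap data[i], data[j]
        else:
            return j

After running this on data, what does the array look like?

pivot = data[0] = 7; i = -1, j = 11
j→10 (data[10]=7≤7), i→0 (data[0]=7≥7); i<j, swap → [7, 5, 8, 7, 5, 7, 9, 7, 3, 8, 7]
j→8 (data[8]=3≤7), i→2 (data[2]=8≥7); i<j, swap → [7, 5, 3, 7, 5, 7, 9, 7, 8, 8, 7]
j→7 (data[7]=7≤7), i→3 (data[3]=7≥7); i<j, swap → [7, 5, 3, 7, 5, 7, 9, 7, 8, 8, 7]
j→5, i→5; i≥j, return j=5. data = [7, 5, 3, 7, 5, 7, 9, 7, 8, 8, 7]

[7, 5, 3, 7, 5, 7, 9, 7, 8, 8, 7]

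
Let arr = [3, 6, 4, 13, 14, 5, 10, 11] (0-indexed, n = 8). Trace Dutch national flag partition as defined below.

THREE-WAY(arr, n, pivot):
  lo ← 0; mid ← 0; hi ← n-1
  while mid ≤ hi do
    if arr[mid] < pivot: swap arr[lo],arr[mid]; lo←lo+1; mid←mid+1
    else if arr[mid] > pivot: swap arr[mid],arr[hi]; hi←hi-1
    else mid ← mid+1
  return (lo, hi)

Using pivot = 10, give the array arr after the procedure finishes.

[3, 6, 4, 5, 10, 14, 11, 13]

pivot = 10; lo=0, mid=0, hi=7
arr[mid]=3<10: swap arr[0],arr[0]; lo=1,mid=1 → [3, 6, 4, 13, 14, 5, 10, 11]
arr[mid]=6<10: swap arr[1],arr[1]; lo=2,mid=2 → [3, 6, 4, 13, 14, 5, 10, 11]
arr[mid]=4<10: swap arr[2],arr[2]; lo=3,mid=3 → [3, 6, 4, 13, 14, 5, 10, 11]
arr[mid]=13>10: swap arr[3],arr[7]; hi=6 → [3, 6, 4, 11, 14, 5, 10, 13]
arr[mid]=11>10: swap arr[3],arr[6]; hi=5 → [3, 6, 4, 10, 14, 5, 11, 13]
arr[mid]=10=10: mid=4
arr[mid]=14>10: swap arr[4],arr[5]; hi=4 → [3, 6, 4, 10, 5, 14, 11, 13]
arr[mid]=5<10: swap arr[3],arr[4]; lo=4,mid=5 → [3, 6, 4, 5, 10, 14, 11, 13]
end: lo=4, hi=4; arr = [3, 6, 4, 5, 10, 14, 11, 13]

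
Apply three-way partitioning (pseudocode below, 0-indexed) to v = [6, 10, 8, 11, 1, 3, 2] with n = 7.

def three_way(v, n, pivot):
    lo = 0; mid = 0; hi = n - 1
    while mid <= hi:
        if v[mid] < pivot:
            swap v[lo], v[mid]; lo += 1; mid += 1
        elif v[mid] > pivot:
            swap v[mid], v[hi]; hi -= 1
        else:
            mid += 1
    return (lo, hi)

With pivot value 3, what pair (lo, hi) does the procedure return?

(2, 2)

lo=0 mid=0 hi=6
6>3: swap(0,6), hi=5 ⇒ [2, 10, 8, 11, 1, 3, 6]
2<3: swap(0,0), lo=1 mid=1 ⇒ [2, 10, 8, 11, 1, 3, 6]
10>3: swap(1,5), hi=4 ⇒ [2, 3, 8, 11, 1, 10, 6]
3=3: mid=2
8>3: swap(2,4), hi=3 ⇒ [2, 3, 1, 11, 8, 10, 6]
1<3: swap(1,2), lo=2 mid=3 ⇒ [2, 1, 3, 11, 8, 10, 6]
11>3: swap(3,3), hi=2 ⇒ [2, 1, 3, 11, 8, 10, 6]
done. lo=2 hi=2; v=[2, 1, 3, 11, 8, 10, 6]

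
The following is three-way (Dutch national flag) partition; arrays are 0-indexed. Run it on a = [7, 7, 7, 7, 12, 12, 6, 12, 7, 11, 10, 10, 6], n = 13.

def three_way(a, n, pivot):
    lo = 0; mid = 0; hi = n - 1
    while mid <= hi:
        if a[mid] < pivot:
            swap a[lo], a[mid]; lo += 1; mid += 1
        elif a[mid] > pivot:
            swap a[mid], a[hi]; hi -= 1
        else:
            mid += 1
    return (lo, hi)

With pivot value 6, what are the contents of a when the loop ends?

pivot = 6; lo=0, mid=0, hi=12
a[mid]=7>6: swap a[0],a[12]; hi=11 → [6, 7, 7, 7, 12, 12, 6, 12, 7, 11, 10, 10, 7]
a[mid]=6=6: mid=1
a[mid]=7>6: swap a[1],a[11]; hi=10 → [6, 10, 7, 7, 12, 12, 6, 12, 7, 11, 10, 7, 7]
a[mid]=10>6: swap a[1],a[10]; hi=9 → [6, 10, 7, 7, 12, 12, 6, 12, 7, 11, 10, 7, 7]
a[mid]=10>6: swap a[1],a[9]; hi=8 → [6, 11, 7, 7, 12, 12, 6, 12, 7, 10, 10, 7, 7]
a[mid]=11>6: swap a[1],a[8]; hi=7 → [6, 7, 7, 7, 12, 12, 6, 12, 11, 10, 10, 7, 7]
a[mid]=7>6: swap a[1],a[7]; hi=6 → [6, 12, 7, 7, 12, 12, 6, 7, 11, 10, 10, 7, 7]
a[mid]=12>6: swap a[1],a[6]; hi=5 → [6, 6, 7, 7, 12, 12, 12, 7, 11, 10, 10, 7, 7]
a[mid]=6=6: mid=2
a[mid]=7>6: swap a[2],a[5]; hi=4 → [6, 6, 12, 7, 12, 7, 12, 7, 11, 10, 10, 7, 7]
a[mid]=12>6: swap a[2],a[4]; hi=3 → [6, 6, 12, 7, 12, 7, 12, 7, 11, 10, 10, 7, 7]
a[mid]=12>6: swap a[2],a[3]; hi=2 → [6, 6, 7, 12, 12, 7, 12, 7, 11, 10, 10, 7, 7]
a[mid]=7>6: swap a[2],a[2]; hi=1 → [6, 6, 7, 12, 12, 7, 12, 7, 11, 10, 10, 7, 7]
end: lo=0, hi=1; a = [6, 6, 7, 12, 12, 7, 12, 7, 11, 10, 10, 7, 7]

[6, 6, 7, 12, 12, 7, 12, 7, 11, 10, 10, 7, 7]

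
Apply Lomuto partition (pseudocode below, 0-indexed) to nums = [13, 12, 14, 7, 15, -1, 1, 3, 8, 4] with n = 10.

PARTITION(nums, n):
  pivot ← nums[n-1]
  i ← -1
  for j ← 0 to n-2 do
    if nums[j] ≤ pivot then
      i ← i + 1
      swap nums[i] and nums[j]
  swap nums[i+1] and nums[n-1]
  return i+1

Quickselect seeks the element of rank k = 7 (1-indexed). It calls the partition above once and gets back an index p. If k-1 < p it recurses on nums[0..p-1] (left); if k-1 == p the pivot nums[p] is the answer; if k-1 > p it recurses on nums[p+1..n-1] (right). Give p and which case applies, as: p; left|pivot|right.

pivot = nums[9] = 4; i = -1
j=0: nums[0]=13 > 4 → no swap
j=1: nums[1]=12 > 4 → no swap
j=2: nums[2]=14 > 4 → no swap
j=3: nums[3]=7 > 4 → no swap
j=4: nums[4]=15 > 4 → no swap
j=5: nums[5]=-1 ≤ 4 → i=0, swap nums[0],nums[5] → [-1, 12, 14, 7, 15, 13, 1, 3, 8, 4]
j=6: nums[6]=1 ≤ 4 → i=1, swap nums[1],nums[6] → [-1, 1, 14, 7, 15, 13, 12, 3, 8, 4]
j=7: nums[7]=3 ≤ 4 → i=2, swap nums[2],nums[7] → [-1, 1, 3, 7, 15, 13, 12, 14, 8, 4]
j=8: nums[8]=8 > 4 → no swap
final swap nums[3],nums[9] → [-1, 1, 3, 4, 15, 13, 12, 14, 8, 7]; return 3
p = 3; k-1 = 6 > 3 ⇒ right

3; right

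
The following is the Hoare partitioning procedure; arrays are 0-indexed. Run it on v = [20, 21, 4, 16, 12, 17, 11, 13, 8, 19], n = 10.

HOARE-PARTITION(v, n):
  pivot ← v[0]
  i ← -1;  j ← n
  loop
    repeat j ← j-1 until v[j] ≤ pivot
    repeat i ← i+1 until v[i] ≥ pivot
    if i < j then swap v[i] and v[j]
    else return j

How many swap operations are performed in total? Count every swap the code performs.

pivot=20
j stops at 9 (19), i stops at 0 (20); swap ⇒ [19, 21, 4, 16, 12, 17, 11, 13, 8, 20]
j stops at 8 (8), i stops at 1 (21); swap ⇒ [19, 8, 4, 16, 12, 17, 11, 13, 21, 20]
j stops at 7, i stops at 8; i≥j ⇒ return 7. v=[19, 8, 4, 16, 12, 17, 11, 13, 21, 20]

2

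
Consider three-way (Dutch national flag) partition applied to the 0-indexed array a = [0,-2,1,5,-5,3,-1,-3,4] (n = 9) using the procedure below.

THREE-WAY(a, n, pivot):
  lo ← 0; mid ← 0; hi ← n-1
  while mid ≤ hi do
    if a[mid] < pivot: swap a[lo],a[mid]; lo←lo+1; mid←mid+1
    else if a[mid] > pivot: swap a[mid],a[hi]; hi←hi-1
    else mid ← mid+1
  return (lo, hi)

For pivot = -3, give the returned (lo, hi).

(1, 1)

pivot = -3; lo=0, mid=0, hi=8
a[mid]=0>-3: swap a[0],a[8]; hi=7 → [4,-2,1,5,-5,3,-1,-3,0]
a[mid]=4>-3: swap a[0],a[7]; hi=6 → [-3,-2,1,5,-5,3,-1,4,0]
a[mid]=-3=-3: mid=1
a[mid]=-2>-3: swap a[1],a[6]; hi=5 → [-3,-1,1,5,-5,3,-2,4,0]
a[mid]=-1>-3: swap a[1],a[5]; hi=4 → [-3,3,1,5,-5,-1,-2,4,0]
a[mid]=3>-3: swap a[1],a[4]; hi=3 → [-3,-5,1,5,3,-1,-2,4,0]
a[mid]=-5<-3: swap a[0],a[1]; lo=1,mid=2 → [-5,-3,1,5,3,-1,-2,4,0]
a[mid]=1>-3: swap a[2],a[3]; hi=2 → [-5,-3,5,1,3,-1,-2,4,0]
a[mid]=5>-3: swap a[2],a[2]; hi=1 → [-5,-3,5,1,3,-1,-2,4,0]
end: lo=1, hi=1; a = [-5,-3,5,1,3,-1,-2,4,0]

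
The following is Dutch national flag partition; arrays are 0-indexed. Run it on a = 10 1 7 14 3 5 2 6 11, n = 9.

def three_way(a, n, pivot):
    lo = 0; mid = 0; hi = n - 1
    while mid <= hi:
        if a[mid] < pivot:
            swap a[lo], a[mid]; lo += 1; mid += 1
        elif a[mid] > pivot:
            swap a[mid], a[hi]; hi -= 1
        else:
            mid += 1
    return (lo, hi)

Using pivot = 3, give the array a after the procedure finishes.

2 1 3 14 5 7 6 11 10

lo=0 mid=0 hi=8
10>3: swap(0,8), hi=7 ⇒ 11 1 7 14 3 5 2 6 10
11>3: swap(0,7), hi=6 ⇒ 6 1 7 14 3 5 2 11 10
6>3: swap(0,6), hi=5 ⇒ 2 1 7 14 3 5 6 11 10
2<3: swap(0,0), lo=1 mid=1 ⇒ 2 1 7 14 3 5 6 11 10
1<3: swap(1,1), lo=2 mid=2 ⇒ 2 1 7 14 3 5 6 11 10
7>3: swap(2,5), hi=4 ⇒ 2 1 5 14 3 7 6 11 10
5>3: swap(2,4), hi=3 ⇒ 2 1 3 14 5 7 6 11 10
3=3: mid=3
14>3: swap(3,3), hi=2 ⇒ 2 1 3 14 5 7 6 11 10
done. lo=2 hi=2; a=2 1 3 14 5 7 6 11 10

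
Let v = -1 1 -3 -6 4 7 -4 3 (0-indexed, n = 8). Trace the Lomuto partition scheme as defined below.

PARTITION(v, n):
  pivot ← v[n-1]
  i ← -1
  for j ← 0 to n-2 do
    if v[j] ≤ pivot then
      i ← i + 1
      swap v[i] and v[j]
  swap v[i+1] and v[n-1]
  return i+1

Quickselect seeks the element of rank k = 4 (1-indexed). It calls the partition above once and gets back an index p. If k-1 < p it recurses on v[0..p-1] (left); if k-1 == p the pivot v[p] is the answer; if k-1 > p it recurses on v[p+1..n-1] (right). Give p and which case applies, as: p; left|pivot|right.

5; left

pivot = v[7] = 3; i = -1
j=0: v[0]=-1 ≤ 3 → i=0, swap v[0],v[0] (no change) → -1 1 -3 -6 4 7 -4 3
j=1: v[1]=1 ≤ 3 → i=1, swap v[1],v[1] (no change) → -1 1 -3 -6 4 7 -4 3
j=2: v[2]=-3 ≤ 3 → i=2, swap v[2],v[2] (no change) → -1 1 -3 -6 4 7 -4 3
j=3: v[3]=-6 ≤ 3 → i=3, swap v[3],v[3] (no change) → -1 1 -3 -6 4 7 -4 3
j=4: v[4]=4 > 3 → no swap
j=5: v[5]=7 > 3 → no swap
j=6: v[6]=-4 ≤ 3 → i=4, swap v[4],v[6] → -1 1 -3 -6 -4 7 4 3
final swap v[5],v[7] → -1 1 -3 -6 -4 3 4 7; return 5
p = 5; k-1 = 3 < 5 ⇒ left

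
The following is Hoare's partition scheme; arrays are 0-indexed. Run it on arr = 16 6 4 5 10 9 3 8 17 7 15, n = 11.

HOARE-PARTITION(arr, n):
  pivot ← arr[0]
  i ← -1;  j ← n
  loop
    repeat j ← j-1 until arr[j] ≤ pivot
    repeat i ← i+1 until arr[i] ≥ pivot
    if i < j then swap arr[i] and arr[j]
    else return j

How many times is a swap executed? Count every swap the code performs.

pivot = arr[0] = 16; i = -1, j = 11
j→10 (arr[10]=15≤16), i→0 (arr[0]=16≥16); i<j, swap → 15 6 4 5 10 9 3 8 17 7 16
j→9 (arr[9]=7≤16), i→8 (arr[8]=17≥16); i<j, swap → 15 6 4 5 10 9 3 8 7 17 16
j→8, i→9; i≥j, return j=8. arr = 15 6 4 5 10 9 3 8 7 17 16

2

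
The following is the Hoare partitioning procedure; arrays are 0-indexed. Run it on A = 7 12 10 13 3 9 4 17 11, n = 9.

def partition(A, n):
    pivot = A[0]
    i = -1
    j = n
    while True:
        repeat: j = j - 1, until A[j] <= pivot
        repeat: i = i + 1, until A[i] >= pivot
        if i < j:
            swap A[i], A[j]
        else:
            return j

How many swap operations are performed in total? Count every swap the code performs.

2

pivot=7
j stops at 6 (4), i stops at 0 (7); swap ⇒ 4 12 10 13 3 9 7 17 11
j stops at 4 (3), i stops at 1 (12); swap ⇒ 4 3 10 13 12 9 7 17 11
j stops at 1, i stops at 2; i≥j ⇒ return 1. A=4 3 10 13 12 9 7 17 11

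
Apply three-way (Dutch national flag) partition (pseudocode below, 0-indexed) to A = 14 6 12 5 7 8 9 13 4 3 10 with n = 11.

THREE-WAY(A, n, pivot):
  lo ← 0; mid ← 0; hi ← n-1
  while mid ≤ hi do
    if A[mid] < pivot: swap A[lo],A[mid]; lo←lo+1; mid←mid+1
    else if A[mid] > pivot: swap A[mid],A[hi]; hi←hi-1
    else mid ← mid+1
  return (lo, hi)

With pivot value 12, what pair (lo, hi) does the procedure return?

(8, 8)

lo=0 mid=0 hi=10
14>12: swap(0,10), hi=9 ⇒ 10 6 12 5 7 8 9 13 4 3 14
10<12: swap(0,0), lo=1 mid=1 ⇒ 10 6 12 5 7 8 9 13 4 3 14
6<12: swap(1,1), lo=2 mid=2 ⇒ 10 6 12 5 7 8 9 13 4 3 14
12=12: mid=3
5<12: swap(2,3), lo=3 mid=4 ⇒ 10 6 5 12 7 8 9 13 4 3 14
7<12: swap(3,4), lo=4 mid=5 ⇒ 10 6 5 7 12 8 9 13 4 3 14
8<12: swap(4,5), lo=5 mid=6 ⇒ 10 6 5 7 8 12 9 13 4 3 14
9<12: swap(5,6), lo=6 mid=7 ⇒ 10 6 5 7 8 9 12 13 4 3 14
13>12: swap(7,9), hi=8 ⇒ 10 6 5 7 8 9 12 3 4 13 14
3<12: swap(6,7), lo=7 mid=8 ⇒ 10 6 5 7 8 9 3 12 4 13 14
4<12: swap(7,8), lo=8 mid=9 ⇒ 10 6 5 7 8 9 3 4 12 13 14
done. lo=8 hi=8; A=10 6 5 7 8 9 3 4 12 13 14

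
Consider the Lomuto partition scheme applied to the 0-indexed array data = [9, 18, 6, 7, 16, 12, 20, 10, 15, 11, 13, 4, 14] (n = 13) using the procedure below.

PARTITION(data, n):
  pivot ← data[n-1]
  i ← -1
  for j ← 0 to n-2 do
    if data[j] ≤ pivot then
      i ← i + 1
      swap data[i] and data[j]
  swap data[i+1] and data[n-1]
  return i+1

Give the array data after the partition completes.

pivot = data[12] = 14; i = -1
j=0: data[0]=9 ≤ 14 → i=0, swap data[0],data[0] (no change) → [9, 18, 6, 7, 16, 12, 20, 10, 15, 11, 13, 4, 14]
j=1: data[1]=18 > 14 → no swap
j=2: data[2]=6 ≤ 14 → i=1, swap data[1],data[2] → [9, 6, 18, 7, 16, 12, 20, 10, 15, 11, 13, 4, 14]
j=3: data[3]=7 ≤ 14 → i=2, swap data[2],data[3] → [9, 6, 7, 18, 16, 12, 20, 10, 15, 11, 13, 4, 14]
j=4: data[4]=16 > 14 → no swap
j=5: data[5]=12 ≤ 14 → i=3, swap data[3],data[5] → [9, 6, 7, 12, 16, 18, 20, 10, 15, 11, 13, 4, 14]
j=6: data[6]=20 > 14 → no swap
j=7: data[7]=10 ≤ 14 → i=4, swap data[4],data[7] → [9, 6, 7, 12, 10, 18, 20, 16, 15, 11, 13, 4, 14]
j=8: data[8]=15 > 14 → no swap
j=9: data[9]=11 ≤ 14 → i=5, swap data[5],data[9] → [9, 6, 7, 12, 10, 11, 20, 16, 15, 18, 13, 4, 14]
j=10: data[10]=13 ≤ 14 → i=6, swap data[6],data[10] → [9, 6, 7, 12, 10, 11, 13, 16, 15, 18, 20, 4, 14]
j=11: data[11]=4 ≤ 14 → i=7, swap data[7],data[11] → [9, 6, 7, 12, 10, 11, 13, 4, 15, 18, 20, 16, 14]
final swap data[8],data[12] → [9, 6, 7, 12, 10, 11, 13, 4, 14, 18, 20, 16, 15]; return 8

[9, 6, 7, 12, 10, 11, 13, 4, 14, 18, 20, 16, 15]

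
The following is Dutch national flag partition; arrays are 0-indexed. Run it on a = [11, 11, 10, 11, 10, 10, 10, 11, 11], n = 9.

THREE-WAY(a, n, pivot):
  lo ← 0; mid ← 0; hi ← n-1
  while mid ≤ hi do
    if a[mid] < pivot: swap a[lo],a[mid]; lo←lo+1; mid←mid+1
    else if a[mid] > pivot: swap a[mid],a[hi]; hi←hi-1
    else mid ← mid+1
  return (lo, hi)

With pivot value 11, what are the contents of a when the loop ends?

[10, 10, 10, 10, 11, 11, 11, 11, 11]

lo=0 mid=0 hi=8
11=11: mid=1
11=11: mid=2
10<11: swap(0,2), lo=1 mid=3 ⇒ [10, 11, 11, 11, 10, 10, 10, 11, 11]
11=11: mid=4
10<11: swap(1,4), lo=2 mid=5 ⇒ [10, 10, 11, 11, 11, 10, 10, 11, 11]
10<11: swap(2,5), lo=3 mid=6 ⇒ [10, 10, 10, 11, 11, 11, 10, 11, 11]
10<11: swap(3,6), lo=4 mid=7 ⇒ [10, 10, 10, 10, 11, 11, 11, 11, 11]
11=11: mid=8
11=11: mid=9
done. lo=4 hi=8; a=[10, 10, 10, 10, 11, 11, 11, 11, 11]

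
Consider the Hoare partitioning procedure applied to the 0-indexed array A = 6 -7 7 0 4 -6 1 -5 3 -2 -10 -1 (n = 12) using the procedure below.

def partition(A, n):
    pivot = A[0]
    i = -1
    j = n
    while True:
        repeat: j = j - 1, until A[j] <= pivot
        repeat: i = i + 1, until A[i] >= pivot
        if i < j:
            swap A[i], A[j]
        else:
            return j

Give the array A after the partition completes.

pivot = A[0] = 6; i = -1, j = 12
j→11 (A[11]=-1≤6), i→0 (A[0]=6≥6); i<j, swap → -1 -7 7 0 4 -6 1 -5 3 -2 -10 6
j→10 (A[10]=-10≤6), i→2 (A[2]=7≥6); i<j, swap → -1 -7 -10 0 4 -6 1 -5 3 -2 7 6
j→9, i→10; i≥j, return j=9. A = -1 -7 -10 0 4 -6 1 -5 3 -2 7 6

-1 -7 -10 0 4 -6 1 -5 3 -2 7 6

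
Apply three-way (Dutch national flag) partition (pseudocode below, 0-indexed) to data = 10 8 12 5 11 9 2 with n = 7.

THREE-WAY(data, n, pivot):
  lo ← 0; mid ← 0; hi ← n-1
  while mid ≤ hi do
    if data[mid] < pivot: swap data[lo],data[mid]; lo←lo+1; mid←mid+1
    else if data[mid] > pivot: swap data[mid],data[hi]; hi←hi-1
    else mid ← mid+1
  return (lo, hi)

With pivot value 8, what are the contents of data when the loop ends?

pivot = 8; lo=0, mid=0, hi=6
data[mid]=10>8: swap data[0],data[6]; hi=5 → 2 8 12 5 11 9 10
data[mid]=2<8: swap data[0],data[0]; lo=1,mid=1 → 2 8 12 5 11 9 10
data[mid]=8=8: mid=2
data[mid]=12>8: swap data[2],data[5]; hi=4 → 2 8 9 5 11 12 10
data[mid]=9>8: swap data[2],data[4]; hi=3 → 2 8 11 5 9 12 10
data[mid]=11>8: swap data[2],data[3]; hi=2 → 2 8 5 11 9 12 10
data[mid]=5<8: swap data[1],data[2]; lo=2,mid=3 → 2 5 8 11 9 12 10
end: lo=2, hi=2; data = 2 5 8 11 9 12 10

2 5 8 11 9 12 10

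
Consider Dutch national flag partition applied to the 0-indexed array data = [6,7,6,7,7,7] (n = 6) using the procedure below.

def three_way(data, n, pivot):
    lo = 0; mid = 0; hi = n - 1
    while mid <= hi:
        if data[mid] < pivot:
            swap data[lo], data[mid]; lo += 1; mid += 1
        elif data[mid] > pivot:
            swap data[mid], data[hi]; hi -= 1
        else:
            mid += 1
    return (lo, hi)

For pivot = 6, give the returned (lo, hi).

lo=0 mid=0 hi=5
6=6: mid=1
7>6: swap(1,5), hi=4 ⇒ [6,7,6,7,7,7]
7>6: swap(1,4), hi=3 ⇒ [6,7,6,7,7,7]
7>6: swap(1,3), hi=2 ⇒ [6,7,6,7,7,7]
7>6: swap(1,2), hi=1 ⇒ [6,6,7,7,7,7]
6=6: mid=2
done. lo=0 hi=1; data=[6,6,7,7,7,7]

(0, 1)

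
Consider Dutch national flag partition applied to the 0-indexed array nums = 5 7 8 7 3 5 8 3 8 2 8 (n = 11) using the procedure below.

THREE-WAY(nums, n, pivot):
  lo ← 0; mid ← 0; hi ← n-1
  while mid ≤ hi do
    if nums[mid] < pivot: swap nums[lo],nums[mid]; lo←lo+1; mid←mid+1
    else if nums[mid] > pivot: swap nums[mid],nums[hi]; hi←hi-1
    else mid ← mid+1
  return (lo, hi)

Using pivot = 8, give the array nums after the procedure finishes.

pivot = 8; lo=0, mid=0, hi=10
nums[mid]=5<8: swap nums[0],nums[0]; lo=1,mid=1 → 5 7 8 7 3 5 8 3 8 2 8
nums[mid]=7<8: swap nums[1],nums[1]; lo=2,mid=2 → 5 7 8 7 3 5 8 3 8 2 8
nums[mid]=8=8: mid=3
nums[mid]=7<8: swap nums[2],nums[3]; lo=3,mid=4 → 5 7 7 8 3 5 8 3 8 2 8
nums[mid]=3<8: swap nums[3],nums[4]; lo=4,mid=5 → 5 7 7 3 8 5 8 3 8 2 8
nums[mid]=5<8: swap nums[4],nums[5]; lo=5,mid=6 → 5 7 7 3 5 8 8 3 8 2 8
nums[mid]=8=8: mid=7
nums[mid]=3<8: swap nums[5],nums[7]; lo=6,mid=8 → 5 7 7 3 5 3 8 8 8 2 8
nums[mid]=8=8: mid=9
nums[mid]=2<8: swap nums[6],nums[9]; lo=7,mid=10 → 5 7 7 3 5 3 2 8 8 8 8
nums[mid]=8=8: mid=11
end: lo=7, hi=10; nums = 5 7 7 3 5 3 2 8 8 8 8

5 7 7 3 5 3 2 8 8 8 8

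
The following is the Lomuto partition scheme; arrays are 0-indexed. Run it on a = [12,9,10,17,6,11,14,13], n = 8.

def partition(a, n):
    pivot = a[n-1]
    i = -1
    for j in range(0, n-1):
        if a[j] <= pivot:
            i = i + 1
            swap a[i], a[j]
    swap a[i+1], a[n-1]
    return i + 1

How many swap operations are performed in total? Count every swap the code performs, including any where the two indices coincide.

6

pivot=13, i=-1
j=0: 12≤13, i=0, swap(0,0) ⇒ [12,9,10,17,6,11,14,13]
j=1: 9≤13, i=1, swap(1,1) ⇒ [12,9,10,17,6,11,14,13]
j=2: 10≤13, i=2, swap(2,2) ⇒ [12,9,10,17,6,11,14,13]
j=3: 17>13, skip
j=4: 6≤13, i=3, swap(3,4) ⇒ [12,9,10,6,17,11,14,13]
j=5: 11≤13, i=4, swap(4,5) ⇒ [12,9,10,6,11,17,14,13]
j=6: 14>13, skip
swap(5,7) ⇒ [12,9,10,6,11,13,14,17]; return 5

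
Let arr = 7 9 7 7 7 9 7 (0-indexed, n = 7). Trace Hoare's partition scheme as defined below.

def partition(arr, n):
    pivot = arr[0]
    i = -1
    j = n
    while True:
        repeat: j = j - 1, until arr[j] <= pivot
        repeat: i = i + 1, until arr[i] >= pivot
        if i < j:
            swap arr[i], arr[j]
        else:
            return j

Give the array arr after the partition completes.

7 7 7 7 9 9 7

pivot = arr[0] = 7; i = -1, j = 7
j→6 (arr[6]=7≤7), i→0 (arr[0]=7≥7); i<j, swap → 7 9 7 7 7 9 7
j→4 (arr[4]=7≤7), i→1 (arr[1]=9≥7); i<j, swap → 7 7 7 7 9 9 7
j→3 (arr[3]=7≤7), i→2 (arr[2]=7≥7); i<j, swap → 7 7 7 7 9 9 7
j→2, i→3; i≥j, return j=2. arr = 7 7 7 7 9 9 7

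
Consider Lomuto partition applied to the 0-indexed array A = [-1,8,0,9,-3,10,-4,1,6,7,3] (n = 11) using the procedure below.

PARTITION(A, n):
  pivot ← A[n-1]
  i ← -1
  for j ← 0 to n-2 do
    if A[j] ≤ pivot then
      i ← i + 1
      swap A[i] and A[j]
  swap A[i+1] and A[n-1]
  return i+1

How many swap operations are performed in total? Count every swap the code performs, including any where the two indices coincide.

6

pivot = A[10] = 3; i = -1
j=0: A[0]=-1 ≤ 3 → i=0, swap A[0],A[0] (no change) → [-1,8,0,9,-3,10,-4,1,6,7,3]
j=1: A[1]=8 > 3 → no swap
j=2: A[2]=0 ≤ 3 → i=1, swap A[1],A[2] → [-1,0,8,9,-3,10,-4,1,6,7,3]
j=3: A[3]=9 > 3 → no swap
j=4: A[4]=-3 ≤ 3 → i=2, swap A[2],A[4] → [-1,0,-3,9,8,10,-4,1,6,7,3]
j=5: A[5]=10 > 3 → no swap
j=6: A[6]=-4 ≤ 3 → i=3, swap A[3],A[6] → [-1,0,-3,-4,8,10,9,1,6,7,3]
j=7: A[7]=1 ≤ 3 → i=4, swap A[4],A[7] → [-1,0,-3,-4,1,10,9,8,6,7,3]
j=8: A[8]=6 > 3 → no swap
j=9: A[9]=7 > 3 → no swap
final swap A[5],A[10] → [-1,0,-3,-4,1,3,9,8,6,7,10]; return 5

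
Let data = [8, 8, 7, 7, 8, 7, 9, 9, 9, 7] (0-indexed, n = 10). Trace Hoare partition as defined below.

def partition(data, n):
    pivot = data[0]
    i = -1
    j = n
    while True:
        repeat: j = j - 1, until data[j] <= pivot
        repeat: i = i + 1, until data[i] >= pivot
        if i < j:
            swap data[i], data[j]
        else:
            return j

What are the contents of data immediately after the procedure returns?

pivot = data[0] = 8; i = -1, j = 10
j→9 (data[9]=7≤8), i→0 (data[0]=8≥8); i<j, swap → [7, 8, 7, 7, 8, 7, 9, 9, 9, 8]
j→5 (data[5]=7≤8), i→1 (data[1]=8≥8); i<j, swap → [7, 7, 7, 7, 8, 8, 9, 9, 9, 8]
j→4, i→4; i≥j, return j=4. data = [7, 7, 7, 7, 8, 8, 9, 9, 9, 8]

[7, 7, 7, 7, 8, 8, 9, 9, 9, 8]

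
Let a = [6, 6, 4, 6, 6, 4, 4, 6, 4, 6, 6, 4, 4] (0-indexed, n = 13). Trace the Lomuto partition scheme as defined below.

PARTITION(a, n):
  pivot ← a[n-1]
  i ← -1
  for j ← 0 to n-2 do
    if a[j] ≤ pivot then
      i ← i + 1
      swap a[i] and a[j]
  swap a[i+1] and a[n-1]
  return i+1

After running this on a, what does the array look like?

pivot=4, i=-1
j=0: 6>4, skip
j=1: 6>4, skip
j=2: 4≤4, i=0, swap(0,2) ⇒ [4, 6, 6, 6, 6, 4, 4, 6, 4, 6, 6, 4, 4]
j=3: 6>4, skip
j=4: 6>4, skip
j=5: 4≤4, i=1, swap(1,5) ⇒ [4, 4, 6, 6, 6, 6, 4, 6, 4, 6, 6, 4, 4]
j=6: 4≤4, i=2, swap(2,6) ⇒ [4, 4, 4, 6, 6, 6, 6, 6, 4, 6, 6, 4, 4]
j=7: 6>4, skip
j=8: 4≤4, i=3, swap(3,8) ⇒ [4, 4, 4, 4, 6, 6, 6, 6, 6, 6, 6, 4, 4]
j=9: 6>4, skip
j=10: 6>4, skip
j=11: 4≤4, i=4, swap(4,11) ⇒ [4, 4, 4, 4, 4, 6, 6, 6, 6, 6, 6, 6, 4]
swap(5,12) ⇒ [4, 4, 4, 4, 4, 4, 6, 6, 6, 6, 6, 6, 6]; return 5

[4, 4, 4, 4, 4, 4, 6, 6, 6, 6, 6, 6, 6]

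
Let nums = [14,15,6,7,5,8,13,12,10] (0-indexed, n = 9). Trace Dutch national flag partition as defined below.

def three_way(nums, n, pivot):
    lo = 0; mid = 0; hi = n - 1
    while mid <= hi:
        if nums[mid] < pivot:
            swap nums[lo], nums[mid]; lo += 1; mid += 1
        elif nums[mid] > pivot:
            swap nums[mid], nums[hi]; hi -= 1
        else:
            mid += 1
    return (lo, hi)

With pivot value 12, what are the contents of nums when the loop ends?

pivot = 12; lo=0, mid=0, hi=8
nums[mid]=14>12: swap nums[0],nums[8]; hi=7 → [10,15,6,7,5,8,13,12,14]
nums[mid]=10<12: swap nums[0],nums[0]; lo=1,mid=1 → [10,15,6,7,5,8,13,12,14]
nums[mid]=15>12: swap nums[1],nums[7]; hi=6 → [10,12,6,7,5,8,13,15,14]
nums[mid]=12=12: mid=2
nums[mid]=6<12: swap nums[1],nums[2]; lo=2,mid=3 → [10,6,12,7,5,8,13,15,14]
nums[mid]=7<12: swap nums[2],nums[3]; lo=3,mid=4 → [10,6,7,12,5,8,13,15,14]
nums[mid]=5<12: swap nums[3],nums[4]; lo=4,mid=5 → [10,6,7,5,12,8,13,15,14]
nums[mid]=8<12: swap nums[4],nums[5]; lo=5,mid=6 → [10,6,7,5,8,12,13,15,14]
nums[mid]=13>12: swap nums[6],nums[6]; hi=5 → [10,6,7,5,8,12,13,15,14]
end: lo=5, hi=5; nums = [10,6,7,5,8,12,13,15,14]

[10,6,7,5,8,12,13,15,14]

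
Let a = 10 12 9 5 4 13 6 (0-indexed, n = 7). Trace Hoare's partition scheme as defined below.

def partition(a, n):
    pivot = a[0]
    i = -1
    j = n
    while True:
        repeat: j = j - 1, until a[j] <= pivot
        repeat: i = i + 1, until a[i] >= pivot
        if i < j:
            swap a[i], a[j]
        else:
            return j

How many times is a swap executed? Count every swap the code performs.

pivot = a[0] = 10; i = -1, j = 7
j→6 (a[6]=6≤10), i→0 (a[0]=10≥10); i<j, swap → 6 12 9 5 4 13 10
j→4 (a[4]=4≤10), i→1 (a[1]=12≥10); i<j, swap → 6 4 9 5 12 13 10
j→3, i→4; i≥j, return j=3. a = 6 4 9 5 12 13 10

2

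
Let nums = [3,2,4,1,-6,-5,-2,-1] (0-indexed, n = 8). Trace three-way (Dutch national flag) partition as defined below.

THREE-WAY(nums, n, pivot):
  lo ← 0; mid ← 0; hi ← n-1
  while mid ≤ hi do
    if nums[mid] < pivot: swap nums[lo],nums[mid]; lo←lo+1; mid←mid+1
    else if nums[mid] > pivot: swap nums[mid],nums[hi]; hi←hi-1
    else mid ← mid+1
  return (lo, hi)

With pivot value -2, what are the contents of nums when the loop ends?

[-5,-6,-2,1,4,2,-1,3]

lo=0 mid=0 hi=7
3>-2: swap(0,7), hi=6 ⇒ [-1,2,4,1,-6,-5,-2,3]
-1>-2: swap(0,6), hi=5 ⇒ [-2,2,4,1,-6,-5,-1,3]
-2=-2: mid=1
2>-2: swap(1,5), hi=4 ⇒ [-2,-5,4,1,-6,2,-1,3]
-5<-2: swap(0,1), lo=1 mid=2 ⇒ [-5,-2,4,1,-6,2,-1,3]
4>-2: swap(2,4), hi=3 ⇒ [-5,-2,-6,1,4,2,-1,3]
-6<-2: swap(1,2), lo=2 mid=3 ⇒ [-5,-6,-2,1,4,2,-1,3]
1>-2: swap(3,3), hi=2 ⇒ [-5,-6,-2,1,4,2,-1,3]
done. lo=2 hi=2; nums=[-5,-6,-2,1,4,2,-1,3]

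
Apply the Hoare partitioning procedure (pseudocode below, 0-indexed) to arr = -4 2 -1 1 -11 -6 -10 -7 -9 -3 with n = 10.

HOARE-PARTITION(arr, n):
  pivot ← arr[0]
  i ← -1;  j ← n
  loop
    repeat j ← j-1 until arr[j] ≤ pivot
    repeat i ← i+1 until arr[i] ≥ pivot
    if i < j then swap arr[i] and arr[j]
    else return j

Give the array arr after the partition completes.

-9 -7 -10 -6 -11 1 -1 2 -4 -3

pivot=-4
j stops at 8 (-9), i stops at 0 (-4); swap ⇒ -9 2 -1 1 -11 -6 -10 -7 -4 -3
j stops at 7 (-7), i stops at 1 (2); swap ⇒ -9 -7 -1 1 -11 -6 -10 2 -4 -3
j stops at 6 (-10), i stops at 2 (-1); swap ⇒ -9 -7 -10 1 -11 -6 -1 2 -4 -3
j stops at 5 (-6), i stops at 3 (1); swap ⇒ -9 -7 -10 -6 -11 1 -1 2 -4 -3
j stops at 4, i stops at 5; i≥j ⇒ return 4. arr=-9 -7 -10 -6 -11 1 -1 2 -4 -3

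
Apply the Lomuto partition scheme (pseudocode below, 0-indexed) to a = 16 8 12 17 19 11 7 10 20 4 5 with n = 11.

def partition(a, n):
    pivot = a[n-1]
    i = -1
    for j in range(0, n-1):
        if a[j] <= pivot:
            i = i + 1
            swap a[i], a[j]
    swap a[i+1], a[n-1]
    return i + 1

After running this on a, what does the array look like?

pivot=5, i=-1
j=0: 16>5, skip
j=1: 8>5, skip
j=2: 12>5, skip
j=3: 17>5, skip
j=4: 19>5, skip
j=5: 11>5, skip
j=6: 7>5, skip
j=7: 10>5, skip
j=8: 20>5, skip
j=9: 4≤5, i=0, swap(0,9) ⇒ 4 8 12 17 19 11 7 10 20 16 5
swap(1,10) ⇒ 4 5 12 17 19 11 7 10 20 16 8; return 1

4 5 12 17 19 11 7 10 20 16 8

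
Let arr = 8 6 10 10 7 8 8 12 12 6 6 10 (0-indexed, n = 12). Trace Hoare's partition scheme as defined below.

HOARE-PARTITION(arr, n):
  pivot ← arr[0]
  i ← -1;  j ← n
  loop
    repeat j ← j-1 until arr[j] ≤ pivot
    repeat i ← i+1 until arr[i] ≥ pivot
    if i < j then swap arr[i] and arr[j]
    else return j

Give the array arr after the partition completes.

pivot = arr[0] = 8; i = -1, j = 12
j→10 (arr[10]=6≤8), i→0 (arr[0]=8≥8); i<j, swap → 6 6 10 10 7 8 8 12 12 6 8 10
j→9 (arr[9]=6≤8), i→2 (arr[2]=10≥8); i<j, swap → 6 6 6 10 7 8 8 12 12 10 8 10
j→6 (arr[6]=8≤8), i→3 (arr[3]=10≥8); i<j, swap → 6 6 6 8 7 8 10 12 12 10 8 10
j→5, i→5; i≥j, return j=5. arr = 6 6 6 8 7 8 10 12 12 10 8 10

6 6 6 8 7 8 10 12 12 10 8 10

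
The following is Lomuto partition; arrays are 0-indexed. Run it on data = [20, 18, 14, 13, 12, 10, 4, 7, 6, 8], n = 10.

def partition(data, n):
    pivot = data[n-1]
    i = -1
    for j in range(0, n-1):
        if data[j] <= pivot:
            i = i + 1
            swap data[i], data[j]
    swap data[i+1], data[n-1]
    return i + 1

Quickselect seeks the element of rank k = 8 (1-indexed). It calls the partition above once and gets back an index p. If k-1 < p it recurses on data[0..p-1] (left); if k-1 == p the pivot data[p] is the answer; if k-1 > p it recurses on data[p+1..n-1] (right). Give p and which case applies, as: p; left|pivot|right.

pivot = data[9] = 8; i = -1
j=0: data[0]=20 > 8 → no swap
j=1: data[1]=18 > 8 → no swap
j=2: data[2]=14 > 8 → no swap
j=3: data[3]=13 > 8 → no swap
j=4: data[4]=12 > 8 → no swap
j=5: data[5]=10 > 8 → no swap
j=6: data[6]=4 ≤ 8 → i=0, swap data[0],data[6] → [4, 18, 14, 13, 12, 10, 20, 7, 6, 8]
j=7: data[7]=7 ≤ 8 → i=1, swap data[1],data[7] → [4, 7, 14, 13, 12, 10, 20, 18, 6, 8]
j=8: data[8]=6 ≤ 8 → i=2, swap data[2],data[8] → [4, 7, 6, 13, 12, 10, 20, 18, 14, 8]
final swap data[3],data[9] → [4, 7, 6, 8, 12, 10, 20, 18, 14, 13]; return 3
p = 3; k-1 = 7 > 3 ⇒ right

3; right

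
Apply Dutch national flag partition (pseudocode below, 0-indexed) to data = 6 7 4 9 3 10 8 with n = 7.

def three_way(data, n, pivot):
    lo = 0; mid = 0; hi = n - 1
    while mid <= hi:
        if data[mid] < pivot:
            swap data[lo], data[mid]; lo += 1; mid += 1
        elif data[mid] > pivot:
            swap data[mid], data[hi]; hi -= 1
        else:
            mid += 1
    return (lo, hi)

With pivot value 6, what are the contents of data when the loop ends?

lo=0 mid=0 hi=6
6=6: mid=1
7>6: swap(1,6), hi=5 ⇒ 6 8 4 9 3 10 7
8>6: swap(1,5), hi=4 ⇒ 6 10 4 9 3 8 7
10>6: swap(1,4), hi=3 ⇒ 6 3 4 9 10 8 7
3<6: swap(0,1), lo=1 mid=2 ⇒ 3 6 4 9 10 8 7
4<6: swap(1,2), lo=2 mid=3 ⇒ 3 4 6 9 10 8 7
9>6: swap(3,3), hi=2 ⇒ 3 4 6 9 10 8 7
done. lo=2 hi=2; data=3 4 6 9 10 8 7

3 4 6 9 10 8 7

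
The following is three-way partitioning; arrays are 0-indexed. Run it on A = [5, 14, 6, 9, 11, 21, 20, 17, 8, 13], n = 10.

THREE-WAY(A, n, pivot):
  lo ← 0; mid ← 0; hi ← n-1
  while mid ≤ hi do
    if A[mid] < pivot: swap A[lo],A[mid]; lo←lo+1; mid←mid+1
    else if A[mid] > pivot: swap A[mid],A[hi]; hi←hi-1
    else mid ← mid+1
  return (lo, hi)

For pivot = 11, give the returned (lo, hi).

(4, 4)

lo=0 mid=0 hi=9
5<11: swap(0,0), lo=1 mid=1 ⇒ [5, 14, 6, 9, 11, 21, 20, 17, 8, 13]
14>11: swap(1,9), hi=8 ⇒ [5, 13, 6, 9, 11, 21, 20, 17, 8, 14]
13>11: swap(1,8), hi=7 ⇒ [5, 8, 6, 9, 11, 21, 20, 17, 13, 14]
8<11: swap(1,1), lo=2 mid=2 ⇒ [5, 8, 6, 9, 11, 21, 20, 17, 13, 14]
6<11: swap(2,2), lo=3 mid=3 ⇒ [5, 8, 6, 9, 11, 21, 20, 17, 13, 14]
9<11: swap(3,3), lo=4 mid=4 ⇒ [5, 8, 6, 9, 11, 21, 20, 17, 13, 14]
11=11: mid=5
21>11: swap(5,7), hi=6 ⇒ [5, 8, 6, 9, 11, 17, 20, 21, 13, 14]
17>11: swap(5,6), hi=5 ⇒ [5, 8, 6, 9, 11, 20, 17, 21, 13, 14]
20>11: swap(5,5), hi=4 ⇒ [5, 8, 6, 9, 11, 20, 17, 21, 13, 14]
done. lo=4 hi=4; A=[5, 8, 6, 9, 11, 20, 17, 21, 13, 14]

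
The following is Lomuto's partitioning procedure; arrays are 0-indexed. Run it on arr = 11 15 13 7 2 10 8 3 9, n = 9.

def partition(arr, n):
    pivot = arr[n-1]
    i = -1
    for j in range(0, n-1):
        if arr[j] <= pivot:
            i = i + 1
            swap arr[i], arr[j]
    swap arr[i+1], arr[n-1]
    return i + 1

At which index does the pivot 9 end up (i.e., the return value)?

pivot=9, i=-1
j=0: 11>9, skip
j=1: 15>9, skip
j=2: 13>9, skip
j=3: 7≤9, i=0, swap(0,3) ⇒ 7 15 13 11 2 10 8 3 9
j=4: 2≤9, i=1, swap(1,4) ⇒ 7 2 13 11 15 10 8 3 9
j=5: 10>9, skip
j=6: 8≤9, i=2, swap(2,6) ⇒ 7 2 8 11 15 10 13 3 9
j=7: 3≤9, i=3, swap(3,7) ⇒ 7 2 8 3 15 10 13 11 9
swap(4,8) ⇒ 7 2 8 3 9 10 13 11 15; return 4

4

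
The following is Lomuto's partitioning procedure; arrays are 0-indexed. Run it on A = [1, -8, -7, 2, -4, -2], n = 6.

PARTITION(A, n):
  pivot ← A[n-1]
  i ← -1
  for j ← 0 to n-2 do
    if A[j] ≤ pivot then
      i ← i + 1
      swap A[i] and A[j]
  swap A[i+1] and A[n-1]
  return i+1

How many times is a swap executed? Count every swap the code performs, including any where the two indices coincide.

pivot=-2, i=-1
j=0: 1>-2, skip
j=1: -8≤-2, i=0, swap(0,1) ⇒ [-8, 1, -7, 2, -4, -2]
j=2: -7≤-2, i=1, swap(1,2) ⇒ [-8, -7, 1, 2, -4, -2]
j=3: 2>-2, skip
j=4: -4≤-2, i=2, swap(2,4) ⇒ [-8, -7, -4, 2, 1, -2]
swap(3,5) ⇒ [-8, -7, -4, -2, 1, 2]; return 3

4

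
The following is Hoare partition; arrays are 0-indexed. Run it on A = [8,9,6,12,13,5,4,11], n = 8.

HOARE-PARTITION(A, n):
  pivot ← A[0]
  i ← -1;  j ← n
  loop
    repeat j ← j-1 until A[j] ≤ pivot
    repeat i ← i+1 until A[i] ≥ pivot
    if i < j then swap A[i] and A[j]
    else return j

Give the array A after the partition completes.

[4,5,6,12,13,9,8,11]

pivot = A[0] = 8; i = -1, j = 8
j→6 (A[6]=4≤8), i→0 (A[0]=8≥8); i<j, swap → [4,9,6,12,13,5,8,11]
j→5 (A[5]=5≤8), i→1 (A[1]=9≥8); i<j, swap → [4,5,6,12,13,9,8,11]
j→2, i→3; i≥j, return j=2. A = [4,5,6,12,13,9,8,11]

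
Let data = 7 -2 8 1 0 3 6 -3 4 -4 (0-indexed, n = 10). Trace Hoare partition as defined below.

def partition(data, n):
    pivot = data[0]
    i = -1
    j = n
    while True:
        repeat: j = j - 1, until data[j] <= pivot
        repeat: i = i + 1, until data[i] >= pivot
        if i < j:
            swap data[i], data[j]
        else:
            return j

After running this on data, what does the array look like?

-4 -2 4 1 0 3 6 -3 8 7

pivot = data[0] = 7; i = -1, j = 10
j→9 (data[9]=-4≤7), i→0 (data[0]=7≥7); i<j, swap → -4 -2 8 1 0 3 6 -3 4 7
j→8 (data[8]=4≤7), i→2 (data[2]=8≥7); i<j, swap → -4 -2 4 1 0 3 6 -3 8 7
j→7, i→8; i≥j, return j=7. data = -4 -2 4 1 0 3 6 -3 8 7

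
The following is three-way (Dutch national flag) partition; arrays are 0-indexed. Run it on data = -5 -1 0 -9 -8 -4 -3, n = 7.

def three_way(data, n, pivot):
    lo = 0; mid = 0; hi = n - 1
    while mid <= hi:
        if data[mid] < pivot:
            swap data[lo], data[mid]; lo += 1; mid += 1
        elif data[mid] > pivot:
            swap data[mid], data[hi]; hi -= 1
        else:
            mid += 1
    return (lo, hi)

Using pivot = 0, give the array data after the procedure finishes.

lo=0 mid=0 hi=6
-5<0: swap(0,0), lo=1 mid=1 ⇒ -5 -1 0 -9 -8 -4 -3
-1<0: swap(1,1), lo=2 mid=2 ⇒ -5 -1 0 -9 -8 -4 -3
0=0: mid=3
-9<0: swap(2,3), lo=3 mid=4 ⇒ -5 -1 -9 0 -8 -4 -3
-8<0: swap(3,4), lo=4 mid=5 ⇒ -5 -1 -9 -8 0 -4 -3
-4<0: swap(4,5), lo=5 mid=6 ⇒ -5 -1 -9 -8 -4 0 -3
-3<0: swap(5,6), lo=6 mid=7 ⇒ -5 -1 -9 -8 -4 -3 0
done. lo=6 hi=6; data=-5 -1 -9 -8 -4 -3 0

-5 -1 -9 -8 -4 -3 0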